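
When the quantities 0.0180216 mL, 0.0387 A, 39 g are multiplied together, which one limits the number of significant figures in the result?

0.0180216 mL → 6 s.f.; 0.0387 A → 3 s.f.; 39 g → 2 s.f.
The fewest is 2 significant figures, from 39 g.

39 g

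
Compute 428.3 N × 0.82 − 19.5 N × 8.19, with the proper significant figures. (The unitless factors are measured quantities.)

1.9 × 10² N

428.3 × 0.82 = 351.206 → 3.5 × 10² N (2 s.f., last digit at the 10^1 place).
19.5 × 8.19 = 159.705 → 160. N (3 s.f., last digit at the 10^0 place).
Difference: 191.501 N; keep the coarser place, 10^1.
Result: 1.9 × 10² N.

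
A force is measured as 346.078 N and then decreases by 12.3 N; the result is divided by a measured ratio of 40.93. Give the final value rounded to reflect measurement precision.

346.078 N − 12.3 N = 333.778 N; the difference is limited to 1 decimal place (4 s.f.).
Carrying full precision, 333.778 ÷ 40.93 = 8.15484974346… N; 40.93 has 4 s.f., so the result keeps min(4, 4) = 4 s.f.
Rounded to 4 significant figures: 8.155 N.

8.155 N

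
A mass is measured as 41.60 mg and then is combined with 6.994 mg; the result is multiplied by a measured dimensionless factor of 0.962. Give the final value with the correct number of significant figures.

41.60 mg + 6.994 mg = 48.594 mg; the sum is limited to 2 decimal places (4 s.f.).
Carrying full precision, 48.594 × 0.962 = 46.747428 mg; 0.962 has 3 s.f., so the result keeps min(4, 3) = 3 s.f.
Rounded to 3 significant figures: 46.7 mg.

46.7 mg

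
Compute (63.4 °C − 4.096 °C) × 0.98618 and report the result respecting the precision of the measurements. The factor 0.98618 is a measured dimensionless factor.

63.4 °C − 4.096 °C = 59.304 °C; the difference is limited to 1 decimal place (3 s.f.).
Carrying full precision, 59.304 × 0.98618 = 58.48441872 °C; 0.98618 has 5 s.f., so the result keeps min(3, 5) = 3 s.f.
Rounded to 3 significant figures: 58.5 °C.

58.5 °C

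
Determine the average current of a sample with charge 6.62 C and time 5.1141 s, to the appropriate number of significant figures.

1.29 A

average current = 6.62 C ÷ 5.1141 s = 1.29446041337… A.
6.62 has 3 significant figures; 5.1141 has 5.
Division/multiplication keeps the fewest: 3 significant figures.
Rounded: 1.29 A.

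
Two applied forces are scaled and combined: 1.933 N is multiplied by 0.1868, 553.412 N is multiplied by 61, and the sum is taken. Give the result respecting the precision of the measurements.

3.4 × 10^4 N

1.933 × 0.1868 = 0.3610844 → 0.3611 N (4 s.f., last digit at the 10^-4 place).
553.412 × 61 = 33758.132 → 3.4 × 10^4 N (2 s.f., last digit at the 10^3 place).
Sum: 33758.4930844 N; keep the coarser place, 10^3.
Result: 3.4 × 10^4 N.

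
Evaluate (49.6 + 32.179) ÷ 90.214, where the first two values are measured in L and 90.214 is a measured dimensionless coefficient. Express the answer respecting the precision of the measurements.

0.907 L

49.6 L + 32.179 L = 81.779 L; the sum is limited to 1 decimal place (3 s.f.).
Carrying full precision, 81.779 ÷ 90.214 = 0.906500099763… L; 90.214 has 5 s.f., so the result keeps min(3, 5) = 3 s.f.
Rounded to 3 significant figures: 0.907 L.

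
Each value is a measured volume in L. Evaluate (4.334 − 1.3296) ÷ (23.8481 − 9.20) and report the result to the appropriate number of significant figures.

4.334 − 1.3296 = 3.0044, limited to 3 d.p. → 4 s.f.; 23.8481 − 9.20 = 14.6481, limited to 2 d.p. → 4 s.f.
Carrying full precision, 3.0044 ÷ 14.6481 = 0.205105098955…; keep min(4, 4) = 4 s.f.
Rounded to 4 significant figures: 0.2051.

0.2051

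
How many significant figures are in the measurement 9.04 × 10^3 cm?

9.04 × 10^3: in scientific notation every digit of the coefficient is significant.

3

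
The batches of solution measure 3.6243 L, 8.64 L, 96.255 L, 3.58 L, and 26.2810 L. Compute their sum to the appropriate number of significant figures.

3.6243 L + 8.64 L + 96.255 L + 3.58 L + 26.2810 L = 138.3803 L.
Addition/subtraction keeps the fewest decimal places: 3.6243 → 4 decimal places, 8.64 → 2 decimal places, 96.255 → 3 decimal places, 3.58 → 2 decimal places, 26.2810 → 4 decimal places; limit is 2.
Rounded to 2 decimal places: 138.38 L.

138.38 L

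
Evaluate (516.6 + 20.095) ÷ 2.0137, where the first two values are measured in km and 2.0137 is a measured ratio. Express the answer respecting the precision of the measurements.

266.5 km

516.6 km + 20.095 km = 536.695 km; the sum is limited to 1 decimal place (4 s.f.).
Carrying full precision, 536.695 ÷ 2.0137 = 266.521825495… km; 2.0137 has 5 s.f., so the result keeps min(4, 5) = 4 s.f.
Rounded to 4 significant figures: 266.5 km.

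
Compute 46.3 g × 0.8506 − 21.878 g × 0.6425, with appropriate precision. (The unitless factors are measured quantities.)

46.3 × 0.8506 = 39.38278 → 39.4 g (3 s.f., last digit at the 10^-1 place).
21.878 × 0.6425 = 14.056615 → 14.06 g (4 s.f., last digit at the 10^-2 place).
Difference: 25.326165 g; keep the coarser place, 10^-1.
Result: 25.3 g.

25.3 g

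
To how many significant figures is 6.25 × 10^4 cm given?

3

6.25 × 10^4: in scientific notation every digit of the coefficient is significant.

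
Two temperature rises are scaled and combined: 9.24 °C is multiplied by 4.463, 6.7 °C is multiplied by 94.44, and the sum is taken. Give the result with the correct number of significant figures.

6.7 × 10² °C

9.24 × 4.463 = 41.23812 → 41.2 °C (3 s.f., last digit at the 10^-1 place).
6.7 × 94.44 = 632.748 → 6.3 × 10² °C (2 s.f., last digit at the 10^1 place).
Sum: 673.98612 °C; keep the coarser place, 10^1.
Result: 6.7 × 10² °C.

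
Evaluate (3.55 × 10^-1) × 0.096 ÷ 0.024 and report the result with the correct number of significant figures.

1.4

(3.55 × 10^-1) × 0.096 ÷ 0.024 = 1.42
Multiplication/division keeps the fewest significant figures: 3.55 × 10^-1 → 3 s.f., 0.096 → 2 s.f., 0.024 → 2 s.f.; limit is 2.
Rounded to 2 significant figures: 1.4.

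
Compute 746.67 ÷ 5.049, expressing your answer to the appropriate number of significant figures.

746.67 ÷ 5.049 = 147.884729649…
Multiplication/division keeps the fewest significant figures: 746.67 → 5 s.f., 5.049 → 4 s.f.; limit is 4.
Rounded to 4 significant figures: 147.9.

147.9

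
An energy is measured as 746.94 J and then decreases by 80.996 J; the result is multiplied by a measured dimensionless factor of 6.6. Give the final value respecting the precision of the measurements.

4.4 × 10³ J

746.94 J − 80.996 J = 665.944 J; the difference is limited to 2 decimal places (5 s.f.).
Carrying full precision, 665.944 × 6.6 = 4395.2304 J; 6.6 has 2 s.f., so the result keeps min(5, 2) = 2 s.f.
Rounded to 2 significant figures: 4.4 × 10³ J.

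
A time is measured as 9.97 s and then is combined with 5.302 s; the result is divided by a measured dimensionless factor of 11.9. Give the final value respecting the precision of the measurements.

1.28 s

9.97 s + 5.302 s = 15.272 s; the sum is limited to 2 decimal places (4 s.f.).
Carrying full precision, 15.272 ÷ 11.9 = 1.28336134454… s; 11.9 has 3 s.f., so the result keeps min(4, 3) = 3 s.f.
Rounded to 3 significant figures: 1.28 s.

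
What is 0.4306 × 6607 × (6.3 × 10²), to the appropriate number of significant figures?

1.8 × 10⁶

0.4306 × 6607 × (6.3 × 10²) = 1792333.746
Multiplication/division keeps the fewest significant figures: 0.4306 → 4 s.f., 6607 → 4 s.f., 6.3 × 10² → 2 s.f.; limit is 2.
Rounded to 2 significant figures: 1.8 × 10⁶.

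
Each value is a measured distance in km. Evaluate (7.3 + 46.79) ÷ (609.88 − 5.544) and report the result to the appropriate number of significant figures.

7.3 + 46.79 = 54.09, limited to 1 d.p. → 3 s.f.; 609.88 − 5.544 = 604.336, limited to 2 d.p. → 5 s.f.
Carrying full precision, 54.09 ÷ 604.336 = 0.0895031902783…; keep min(3, 5) = 3 s.f.
Rounded to 3 significant figures: 0.0895.

0.0895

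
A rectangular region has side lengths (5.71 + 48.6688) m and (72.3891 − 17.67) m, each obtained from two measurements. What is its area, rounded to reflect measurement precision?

2976 m²

5.71 + 48.6688 = 54.3788, limited to 2 d.p. → 4 s.f.; 72.3891 − 17.67 = 54.7191, limited to 2 d.p. → 4 s.f.
Carrying full precision, 54.3788 × 54.7191 = 2975.55899508; keep min(4, 4) = 4 s.f.
Rounded to 4 significant figures: 2976 m².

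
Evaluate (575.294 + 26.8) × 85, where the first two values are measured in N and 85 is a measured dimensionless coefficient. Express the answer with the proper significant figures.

5.1 × 10^4 N

575.294 N + 26.8 N = 602.094 N; the sum is limited to 1 decimal place (4 s.f.).
Carrying full precision, 602.094 × 85 = 51177.99 N; 85 has 2 s.f., so the result keeps min(4, 2) = 2 s.f.
Rounded to 2 significant figures: 5.1 × 10^4 N.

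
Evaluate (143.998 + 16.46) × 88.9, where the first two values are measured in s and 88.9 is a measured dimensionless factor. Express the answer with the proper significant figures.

143.998 s + 16.46 s = 160.458 s; the sum is limited to 2 decimal places (5 s.f.).
Carrying full precision, 160.458 × 88.9 = 14264.7162 s; 88.9 has 3 s.f., so the result keeps min(5, 3) = 3 s.f.
Rounded to 3 significant figures: 1.43 × 10⁴ s.

1.43 × 10⁴ s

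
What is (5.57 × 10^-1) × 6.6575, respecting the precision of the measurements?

(5.57 × 10^-1) × 6.6575 = 3.7082275
Multiplication/division keeps the fewest significant figures: 5.57 × 10^-1 → 3 s.f., 6.6575 → 5 s.f.; limit is 3.
Rounded to 3 significant figures: 3.71.

3.71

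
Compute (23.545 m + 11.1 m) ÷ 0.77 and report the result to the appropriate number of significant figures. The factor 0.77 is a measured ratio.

23.545 m + 11.1 m = 34.645 m; the sum is limited to 1 decimal place (3 s.f.).
Carrying full precision, 34.645 ÷ 0.77 = 44.9935064935… m; 0.77 has 2 s.f., so the result keeps min(3, 2) = 2 s.f.
Rounded to 2 significant figures: 45 m.

45 m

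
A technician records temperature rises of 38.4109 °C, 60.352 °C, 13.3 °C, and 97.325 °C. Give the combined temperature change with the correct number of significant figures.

209.4 °C

38.4109 °C + 60.352 °C + 13.3 °C + 97.325 °C = 209.3879 °C.
Addition/subtraction keeps the fewest decimal places: 38.4109 → 4 decimal places, 60.352 → 3 decimal places, 13.3 → 1 decimal place, 97.325 → 3 decimal places; limit is 1.
Rounded to 1 decimal place: 209.4 °C.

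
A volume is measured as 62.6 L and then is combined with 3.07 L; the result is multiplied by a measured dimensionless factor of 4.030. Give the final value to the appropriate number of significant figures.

62.6 L + 3.07 L = 65.67 L; the sum is limited to 1 decimal place (3 s.f.).
Carrying full precision, 65.67 × 4.030 = 264.6501 L; 4.030 has 4 s.f., so the result keeps min(3, 4) = 3 s.f.
Rounded to 3 significant figures: 265 L.

265 L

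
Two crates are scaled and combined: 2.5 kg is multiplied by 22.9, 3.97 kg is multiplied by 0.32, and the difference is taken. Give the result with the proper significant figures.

56 kg

2.5 × 22.9 = 57.25 → 57 kg (2 s.f., last digit at the 10^0 place).
3.97 × 0.32 = 1.2704 → 1.3 kg (2 s.f., last digit at the 10^-1 place).
Difference: 55.9796 kg; keep the coarser place, 10^0.
Result: 56 kg.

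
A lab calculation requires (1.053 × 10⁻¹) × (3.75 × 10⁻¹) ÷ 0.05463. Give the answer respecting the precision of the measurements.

(1.053 × 10⁻¹) × (3.75 × 10⁻¹) ÷ 0.05463 = 0.722817133443…
Multiplication/division keeps the fewest significant figures: 1.053 × 10⁻¹ → 4 s.f., 3.75 × 10⁻¹ → 3 s.f., 0.05463 → 4 s.f.; limit is 3.
Rounded to 3 significant figures: 0.723.

0.723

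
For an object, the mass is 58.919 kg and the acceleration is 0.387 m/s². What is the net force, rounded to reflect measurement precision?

22.8 N

net force = 58.919 kg × 0.387 m/s² = 22.801653 N.
58.919 has 5 significant figures; 0.387 has 3.
Division/multiplication keeps the fewest: 3 significant figures.
Rounded: 22.8 N.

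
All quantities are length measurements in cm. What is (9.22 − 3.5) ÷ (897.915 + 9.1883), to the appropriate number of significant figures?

6.3 × 10^-3

9.22 − 3.5 = 5.72, limited to 1 d.p. → 2 s.f.; 897.915 + 9.1883 = 907.1033, limited to 3 d.p. → 6 s.f.
Carrying full precision, 5.72 ÷ 907.1033 = 0.00630578678305…; keep min(2, 6) = 2 s.f.
Rounded to 2 significant figures: 6.3 × 10^-3.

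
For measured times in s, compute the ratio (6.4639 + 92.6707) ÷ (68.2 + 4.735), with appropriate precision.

1.36

6.4639 + 92.6707 = 99.1346, limited to 4 d.p. → 6 s.f.; 68.2 + 4.735 = 72.935, limited to 1 d.p. → 3 s.f.
Carrying full precision, 99.1346 ÷ 72.935 = 1.35921848221…; keep min(6, 3) = 3 s.f.
Rounded to 3 significant figures: 1.36.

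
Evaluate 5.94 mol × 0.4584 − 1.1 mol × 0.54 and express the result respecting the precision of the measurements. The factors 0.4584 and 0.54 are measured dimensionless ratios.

5.94 × 0.4584 = 2.722896 → 2.72 mol (3 s.f., last digit at the 10^-2 place).
1.1 × 0.54 = 0.594 → 0.59 mol (2 s.f., last digit at the 10^-2 place).
Difference: 2.128896 mol; keep the coarser place, 10^-2.
Result: 2.13 mol.

2.13 mol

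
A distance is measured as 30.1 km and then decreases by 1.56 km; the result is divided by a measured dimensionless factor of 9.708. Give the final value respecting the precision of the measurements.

30.1 km − 1.56 km = 28.54 km; the difference is limited to 1 decimal place (3 s.f.).
Carrying full precision, 28.54 ÷ 9.708 = 2.9398434281… km; 9.708 has 4 s.f., so the result keeps min(3, 4) = 3 s.f.
Rounded to 3 significant figures: 2.94 km.

2.94 km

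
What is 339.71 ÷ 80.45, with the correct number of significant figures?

4.223

339.71 ÷ 80.45 = 4.22262274705…
Multiplication/division keeps the fewest significant figures: 339.71 → 5 s.f., 80.45 → 4 s.f.; limit is 4.
Rounded to 4 significant figures: 4.223.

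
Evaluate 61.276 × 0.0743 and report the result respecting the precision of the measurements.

4.55

61.276 × 0.0743 = 4.5528068
Multiplication/division keeps the fewest significant figures: 61.276 → 5 s.f., 0.0743 → 3 s.f.; limit is 3.
Rounded to 3 significant figures: 4.55.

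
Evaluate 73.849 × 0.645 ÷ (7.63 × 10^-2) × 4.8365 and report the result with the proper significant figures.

3.02 × 10^3

73.849 × 0.645 ÷ (7.63 × 10^-2) × 4.8365 = 3019.33281891…
Multiplication/division keeps the fewest significant figures: 73.849 → 5 s.f., 0.645 → 3 s.f., 7.63 × 10^-2 → 3 s.f., 4.8365 → 5 s.f.; limit is 3.
Rounded to 3 significant figures: 3.02 × 10^3.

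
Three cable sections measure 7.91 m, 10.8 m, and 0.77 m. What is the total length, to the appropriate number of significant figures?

7.91 m + 10.8 m + 0.77 m = 19.48 m.
Addition/subtraction keeps the fewest decimal places: 7.91 → 2 decimal places, 10.8 → 1 decimal place, 0.77 → 2 decimal places; limit is 1.
Rounded to 1 decimal place: 19.5 m.

19.5 m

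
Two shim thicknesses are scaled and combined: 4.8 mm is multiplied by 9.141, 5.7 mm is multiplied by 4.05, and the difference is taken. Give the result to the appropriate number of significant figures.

21 mm

4.8 × 9.141 = 43.8768 → 44 mm (2 s.f., last digit at the 10^0 place).
5.7 × 4.05 = 23.085 → 23 mm (2 s.f., last digit at the 10^0 place).
Difference: 20.7918 mm; keep the coarser place, 10^0.
Result: 21 mm.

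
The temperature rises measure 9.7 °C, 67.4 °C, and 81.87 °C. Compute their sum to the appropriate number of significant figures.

9.7 °C + 67.4 °C + 81.87 °C = 158.97 °C.
Addition/subtraction keeps the fewest decimal places: 9.7 → 1 decimal place, 67.4 → 1 decimal place, 81.87 → 2 decimal places; limit is 1.
Rounded to 1 decimal place: 159.0 °C.

159.0 °C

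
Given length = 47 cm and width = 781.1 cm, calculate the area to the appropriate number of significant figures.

3.7 × 10^4 cm²

area = 47 cm × 781.1 cm = 36711.7 cm².
47 has 2 significant figures; 781.1 has 4.
Division/multiplication keeps the fewest: 2 significant figures.
Rounded: 3.7 × 10^4 cm².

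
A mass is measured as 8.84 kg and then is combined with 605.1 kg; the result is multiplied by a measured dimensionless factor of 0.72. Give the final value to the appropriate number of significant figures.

4.4 × 10² kg

8.84 kg + 605.1 kg = 613.94 kg; the sum is limited to 1 decimal place (4 s.f.).
Carrying full precision, 613.94 × 0.72 = 442.0368 kg; 0.72 has 2 s.f., so the result keeps min(4, 2) = 2 s.f.
Rounded to 2 significant figures: 4.4 × 10² kg.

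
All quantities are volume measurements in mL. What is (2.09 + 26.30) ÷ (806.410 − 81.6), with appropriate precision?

2.09 + 26.30 = 28.39, limited to 2 d.p. → 4 s.f.; 806.410 − 81.6 = 724.810, limited to 1 d.p. → 4 s.f.
Carrying full precision, 28.39 ÷ 724.810 = 0.039168885639…; keep min(4, 4) = 4 s.f.
Rounded to 4 significant figures: 0.03917.

0.03917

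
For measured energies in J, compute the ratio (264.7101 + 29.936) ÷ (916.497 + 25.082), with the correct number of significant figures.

264.7101 + 29.936 = 294.6461, limited to 3 d.p. → 6 s.f.; 916.497 + 25.082 = 941.579, limited to 3 d.p. → 6 s.f.
Carrying full precision, 294.6461 ÷ 941.579 = 0.312927646007…; keep min(6, 6) = 6 s.f.
Rounded to 6 significant figures: 0.312928.

0.312928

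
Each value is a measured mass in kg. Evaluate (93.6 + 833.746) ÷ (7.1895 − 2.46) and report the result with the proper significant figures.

196

93.6 + 833.746 = 927.346, limited to 1 d.p. → 4 s.f.; 7.1895 − 2.46 = 4.7295, limited to 2 d.p. → 3 s.f.
Carrying full precision, 927.346 ÷ 4.7295 = 196.076963738…; keep min(4, 3) = 3 s.f.
Rounded to 3 significant figures: 196.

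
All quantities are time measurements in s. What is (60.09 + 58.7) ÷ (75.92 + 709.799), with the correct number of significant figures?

60.09 + 58.7 = 118.79, limited to 1 d.p. → 4 s.f.; 75.92 + 709.799 = 785.719, limited to 2 d.p. → 5 s.f.
Carrying full precision, 118.79 ÷ 785.719 = 0.151186365609…; keep min(4, 5) = 4 s.f.
Rounded to 4 significant figures: 1.512 × 10⁻¹.

1.512 × 10⁻¹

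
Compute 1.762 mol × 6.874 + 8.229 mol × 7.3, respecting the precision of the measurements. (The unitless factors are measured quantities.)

72 mol

1.762 × 6.874 = 12.111988 → 12.11 mol (4 s.f., last digit at the 10^-2 place).
8.229 × 7.3 = 60.0717 → 6.0 × 10^1 mol (2 s.f., last digit at the 10^0 place).
Sum: 72.183688 mol; keep the coarser place, 10^0.
Result: 72 mol.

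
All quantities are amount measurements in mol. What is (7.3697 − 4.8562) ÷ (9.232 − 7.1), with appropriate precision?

1.2

7.3697 − 4.8562 = 2.5135, limited to 4 d.p. → 5 s.f.; 9.232 − 7.1 = 2.132, limited to 1 d.p. → 2 s.f.
Carrying full precision, 2.5135 ÷ 2.132 = 1.17893996248…; keep min(5, 2) = 2 s.f.
Rounded to 2 significant figures: 1.2.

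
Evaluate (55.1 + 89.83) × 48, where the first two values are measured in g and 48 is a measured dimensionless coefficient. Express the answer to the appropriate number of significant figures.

55.1 g + 89.83 g = 144.93 g; the sum is limited to 1 decimal place (4 s.f.).
Carrying full precision, 144.93 × 48 = 6956.64 g; 48 has 2 s.f., so the result keeps min(4, 2) = 2 s.f.
Rounded to 2 significant figures: 7.0 × 10³ g.

7.0 × 10³ g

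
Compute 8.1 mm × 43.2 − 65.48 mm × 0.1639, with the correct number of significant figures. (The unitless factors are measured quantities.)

3.4 × 10^2 mm

8.1 × 43.2 = 349.92 → 3.5 × 10^2 mm (2 s.f., last digit at the 10^1 place).
65.48 × 0.1639 = 10.732172 → 10.73 mm (4 s.f., last digit at the 10^-2 place).
Difference: 339.187828 mm; keep the coarser place, 10^1.
Result: 3.4 × 10^2 mm.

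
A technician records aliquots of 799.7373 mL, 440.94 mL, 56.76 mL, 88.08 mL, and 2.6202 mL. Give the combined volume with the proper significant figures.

799.7373 mL + 440.94 mL + 56.76 mL + 88.08 mL + 2.6202 mL = 1388.1375 mL.
Addition/subtraction keeps the fewest decimal places: 799.7373 → 4 decimal places, 440.94 → 2 decimal places, 56.76 → 2 decimal places, 88.08 → 2 decimal places, 2.6202 → 4 decimal places; limit is 2.
Rounded to 2 decimal places: 1.38814 × 10³ mL.

1.38814 × 10³ mL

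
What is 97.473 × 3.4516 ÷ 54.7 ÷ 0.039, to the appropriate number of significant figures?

97.473 × 3.4516 ÷ 54.7 ÷ 0.039 = 157.70768612…
Multiplication/division keeps the fewest significant figures: 97.473 → 5 s.f., 3.4516 → 5 s.f., 54.7 → 3 s.f., 0.039 → 2 s.f.; limit is 2.
Rounded to 2 significant figures: 1.6 × 10².

1.6 × 10²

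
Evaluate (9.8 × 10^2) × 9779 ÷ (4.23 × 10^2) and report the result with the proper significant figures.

2.3 × 10^4

(9.8 × 10^2) × 9779 ÷ (4.23 × 10^2) = 22655.8392435…
Multiplication/division keeps the fewest significant figures: 9.8 × 10^2 → 2 s.f., 9779 → 4 s.f., 4.23 × 10^2 → 3 s.f.; limit is 2.
Rounded to 2 significant figures: 2.3 × 10^4.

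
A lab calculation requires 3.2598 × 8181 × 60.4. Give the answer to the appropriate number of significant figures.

1.61 × 10⁶

3.2598 × 8181 × 60.4 = 1610772.79752
Multiplication/division keeps the fewest significant figures: 3.2598 → 5 s.f., 8181 → 4 s.f., 60.4 → 3 s.f.; limit is 3.
Rounded to 3 significant figures: 1.61 × 10⁶.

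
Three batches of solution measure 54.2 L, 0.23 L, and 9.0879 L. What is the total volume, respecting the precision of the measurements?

63.5 L

54.2 L + 0.23 L + 9.0879 L = 63.5179 L.
Addition/subtraction keeps the fewest decimal places: 54.2 → 1 decimal place, 0.23 → 2 decimal places, 9.0879 → 4 decimal places; limit is 1.
Rounded to 1 decimal place: 63.5 L.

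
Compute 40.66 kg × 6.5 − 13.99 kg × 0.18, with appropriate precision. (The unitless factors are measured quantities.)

2.6 × 10^2 kg

40.66 × 6.5 = 264.29 → 2.6 × 10^2 kg (2 s.f., last digit at the 10^1 place).
13.99 × 0.18 = 2.5182 → 2.5 kg (2 s.f., last digit at the 10^-1 place).
Difference: 261.7718 kg; keep the coarser place, 10^1.
Result: 2.6 × 10^2 kg.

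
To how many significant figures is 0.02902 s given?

4

0.02902: leading zeros are not significant; zeros between nonzero digits are significant.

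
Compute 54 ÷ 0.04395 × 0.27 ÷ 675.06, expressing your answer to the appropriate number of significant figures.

0.49

54 ÷ 0.04395 × 0.27 ÷ 675.06 = 0.491423894668…
Multiplication/division keeps the fewest significant figures: 54 → 2 s.f., 0.04395 → 4 s.f., 0.27 → 2 s.f., 675.06 → 5 s.f.; limit is 2.
Rounded to 2 significant figures: 0.49.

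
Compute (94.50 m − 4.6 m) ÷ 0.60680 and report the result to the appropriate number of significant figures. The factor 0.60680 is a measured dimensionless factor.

148 m

94.50 m − 4.6 m = 89.90 m; the difference is limited to 1 decimal place (3 s.f.).
Carrying full precision, 89.90 ÷ 0.60680 = 148.154251813… m; 0.60680 has 5 s.f., so the result keeps min(3, 5) = 3 s.f.
Rounded to 3 significant figures: 148 m.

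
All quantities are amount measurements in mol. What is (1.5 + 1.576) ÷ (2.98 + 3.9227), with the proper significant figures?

1.5 + 1.576 = 3.076, limited to 1 d.p. → 2 s.f.; 2.98 + 3.9227 = 6.9027, limited to 2 d.p. → 3 s.f.
Carrying full precision, 3.076 ÷ 6.9027 = 0.445622727339…; keep min(2, 3) = 2 s.f.
Rounded to 2 significant figures: 0.45.

0.45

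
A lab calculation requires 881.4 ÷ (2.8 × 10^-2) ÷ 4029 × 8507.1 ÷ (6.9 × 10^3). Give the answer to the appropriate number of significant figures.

881.4 ÷ (2.8 × 10^-2) ÷ 4029 × 8507.1 ÷ (6.9 × 10^3) = 9.63274790378…
Multiplication/division keeps the fewest significant figures: 881.4 → 4 s.f., 2.8 × 10^-2 → 2 s.f., 4029 → 4 s.f., 8507.1 → 5 s.f., 6.9 × 10^3 → 2 s.f.; limit is 2.
Rounded to 2 significant figures: 9.6.

9.6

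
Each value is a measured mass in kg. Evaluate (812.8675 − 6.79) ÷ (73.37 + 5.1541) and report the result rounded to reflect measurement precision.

812.8675 − 6.79 = 806.0775, limited to 2 d.p. → 5 s.f.; 73.37 + 5.1541 = 78.5241, limited to 2 d.p. → 4 s.f.
Carrying full precision, 806.0775 ÷ 78.5241 = 10.2653516564…; keep min(5, 4) = 4 s.f.
Rounded to 4 significant figures: 10.27.

10.27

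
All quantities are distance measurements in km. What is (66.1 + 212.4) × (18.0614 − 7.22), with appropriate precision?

3019 km²

66.1 + 212.4 = 278.5, limited to 1 d.p. → 4 s.f.; 18.0614 − 7.22 = 10.8414, limited to 2 d.p. → 4 s.f.
Carrying full precision, 278.5 × 10.8414 = 3019.3299; keep min(4, 4) = 4 s.f.
Rounded to 4 significant figures: 3019 km².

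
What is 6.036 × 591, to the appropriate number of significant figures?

6.036 × 591 = 3567.276
Multiplication/division keeps the fewest significant figures: 6.036 → 4 s.f., 591 → 3 s.f.; limit is 3.
Rounded to 3 significant figures: 3.57 × 10³.

3.57 × 10³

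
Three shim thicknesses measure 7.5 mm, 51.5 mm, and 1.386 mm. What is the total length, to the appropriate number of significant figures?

7.5 mm + 51.5 mm + 1.386 mm = 60.386 mm.
Addition/subtraction keeps the fewest decimal places: 7.5 → 1 decimal place, 51.5 → 1 decimal place, 1.386 → 3 decimal places; limit is 1.
Rounded to 1 decimal place: 60.4 mm.

60.4 mm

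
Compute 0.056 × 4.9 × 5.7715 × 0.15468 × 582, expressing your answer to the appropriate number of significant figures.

0.056 × 4.9 × 5.7715 × 0.15468 × 582 = 142.570592702…
Multiplication/division keeps the fewest significant figures: 0.056 → 2 s.f., 4.9 → 2 s.f., 5.7715 → 5 s.f., 0.15468 → 5 s.f., 582 → 3 s.f.; limit is 2.
Rounded to 2 significant figures: 1.4 × 10².

1.4 × 10²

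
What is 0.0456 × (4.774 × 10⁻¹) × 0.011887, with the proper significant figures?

0.0456 × (4.774 × 10⁻¹) × 0.011887 = 0.00025877333328
Multiplication/division keeps the fewest significant figures: 0.0456 → 3 s.f., 4.774 × 10⁻¹ → 4 s.f., 0.011887 → 5 s.f.; limit is 3.
Rounded to 3 significant figures: 2.59 × 10⁻⁴.

2.59 × 10⁻⁴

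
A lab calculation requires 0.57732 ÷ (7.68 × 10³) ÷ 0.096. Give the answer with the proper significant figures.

0.57732 ÷ (7.68 × 10³) ÷ 0.096 = 0.000783040364583…
Multiplication/division keeps the fewest significant figures: 0.57732 → 5 s.f., 7.68 × 10³ → 3 s.f., 0.096 → 2 s.f.; limit is 2.
Rounded to 2 significant figures: 7.8 × 10⁻⁴.

7.8 × 10⁻⁴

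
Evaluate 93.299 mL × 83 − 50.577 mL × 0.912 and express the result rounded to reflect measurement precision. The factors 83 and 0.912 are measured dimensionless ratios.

93.299 × 83 = 7743.817 → 7.7 × 10³ mL (2 s.f., last digit at the 10^2 place).
50.577 × 0.912 = 46.126224 → 46.1 mL (3 s.f., last digit at the 10^-1 place).
Difference: 7697.690776 mL; keep the coarser place, 10^2.
Result: 7.7 × 10³ mL.

7.7 × 10³ mL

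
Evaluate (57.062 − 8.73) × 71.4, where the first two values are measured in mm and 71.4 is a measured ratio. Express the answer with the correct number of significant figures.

3.45 × 10^3 mm

57.062 mm − 8.73 mm = 48.332 mm; the difference is limited to 2 decimal places (4 s.f.).
Carrying full precision, 48.332 × 71.4 = 3450.9048 mm; 71.4 has 3 s.f., so the result keeps min(4, 3) = 3 s.f.
Rounded to 3 significant figures: 3.45 × 10^3 mm.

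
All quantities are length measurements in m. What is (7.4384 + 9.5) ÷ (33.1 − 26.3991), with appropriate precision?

2.5

7.4384 + 9.5 = 16.9384, limited to 1 d.p. → 3 s.f.; 33.1 − 26.3991 = 6.7009, limited to 1 d.p. → 2 s.f.
Carrying full precision, 16.9384 ÷ 6.7009 = 2.52777985047…; keep min(3, 2) = 2 s.f.
Rounded to 2 significant figures: 2.5.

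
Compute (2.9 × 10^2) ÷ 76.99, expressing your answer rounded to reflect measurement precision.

3.8

(2.9 × 10^2) ÷ 76.99 = 3.76672295103…
Multiplication/division keeps the fewest significant figures: 2.9 × 10^2 → 2 s.f., 76.99 → 4 s.f.; limit is 2.
Rounded to 2 significant figures: 3.8.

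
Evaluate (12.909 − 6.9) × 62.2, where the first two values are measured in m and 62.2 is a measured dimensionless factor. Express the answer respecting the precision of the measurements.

12.909 m − 6.9 m = 6.009 m; the difference is limited to 1 decimal place (2 s.f.).
Carrying full precision, 6.009 × 62.2 = 373.7598 m; 62.2 has 3 s.f., so the result keeps min(2, 3) = 2 s.f.
Rounded to 2 significant figures: 3.7 × 10^2 m.

3.7 × 10^2 m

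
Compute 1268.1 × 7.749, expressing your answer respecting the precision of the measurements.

1268.1 × 7.749 = 9826.5069
Multiplication/division keeps the fewest significant figures: 1268.1 → 5 s.f., 7.749 → 4 s.f.; limit is 4.
Rounded to 4 significant figures: 9827.

9827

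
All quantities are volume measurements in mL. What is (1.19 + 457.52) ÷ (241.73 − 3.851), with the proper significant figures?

1.9283

1.19 + 457.52 = 458.71, limited to 2 d.p. → 5 s.f.; 241.73 − 3.851 = 237.879, limited to 2 d.p. → 5 s.f.
Carrying full precision, 458.71 ÷ 237.879 = 1.92833331231…; keep min(5, 5) = 5 s.f.
Rounded to 5 significant figures: 1.9283.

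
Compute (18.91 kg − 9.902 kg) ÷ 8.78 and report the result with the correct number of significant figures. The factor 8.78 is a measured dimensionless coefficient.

1.03 kg

18.91 kg − 9.902 kg = 9.008 kg; the difference is limited to 2 decimal places (3 s.f.).
Carrying full precision, 9.008 ÷ 8.78 = 1.02596810934… kg; 8.78 has 3 s.f., so the result keeps min(3, 3) = 3 s.f.
Rounded to 3 significant figures: 1.03 kg.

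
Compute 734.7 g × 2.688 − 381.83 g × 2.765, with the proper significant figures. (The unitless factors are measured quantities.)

919 g

734.7 × 2.688 = 1974.8736 → 1975 g (4 s.f., last digit at the 10^0 place).
381.83 × 2.765 = 1055.75995 → 1056 g (4 s.f., last digit at the 10^0 place).
Difference: 919.11365 g; keep the coarser place, 10^0.
Result: 919 g.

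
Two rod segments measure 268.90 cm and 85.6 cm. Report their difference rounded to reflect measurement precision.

183.3 cm

268.90 cm − 85.6 cm = 183.30 cm.
Addition/subtraction keeps the fewest decimal places: 268.90 → 2 decimal places, 85.6 → 1 decimal place; limit is 1.
Rounded to 1 decimal place: 183.3 cm.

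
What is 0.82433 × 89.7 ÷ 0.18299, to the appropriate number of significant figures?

0.82433 × 89.7 ÷ 0.18299 = 404.078916881…
Multiplication/division keeps the fewest significant figures: 0.82433 → 5 s.f., 89.7 → 3 s.f., 0.18299 → 5 s.f.; limit is 3.
Rounded to 3 significant figures: 404.

404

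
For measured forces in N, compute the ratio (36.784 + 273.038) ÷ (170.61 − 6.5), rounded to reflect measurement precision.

36.784 + 273.038 = 309.822, limited to 3 d.p. → 6 s.f.; 170.61 − 6.5 = 164.11, limited to 1 d.p. → 4 s.f.
Carrying full precision, 309.822 ÷ 164.11 = 1.88789226738…; keep min(6, 4) = 4 s.f.
Rounded to 4 significant figures: 1.888.

1.888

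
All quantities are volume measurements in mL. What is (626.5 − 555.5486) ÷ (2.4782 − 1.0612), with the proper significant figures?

626.5 − 555.5486 = 70.9514, limited to 1 d.p. → 3 s.f.; 2.4782 − 1.0612 = 1.4170, limited to 4 d.p. → 5 s.f.
Carrying full precision, 70.9514 ÷ 1.4170 = 50.071559633…; keep min(3, 5) = 3 s.f.
Rounded to 3 significant figures: 50.1.

50.1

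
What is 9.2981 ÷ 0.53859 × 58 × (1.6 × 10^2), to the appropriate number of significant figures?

1.6 × 10^5

9.2981 ÷ 0.53859 × 58 × (1.6 × 10^2) = 160207.890975…
Multiplication/division keeps the fewest significant figures: 9.2981 → 5 s.f., 0.53859 → 5 s.f., 58 → 2 s.f., 1.6 × 10^2 → 2 s.f.; limit is 2.
Rounded to 2 significant figures: 1.6 × 10^5.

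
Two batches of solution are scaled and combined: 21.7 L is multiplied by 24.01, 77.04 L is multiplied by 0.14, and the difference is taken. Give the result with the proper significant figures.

21.7 × 24.01 = 521.017 → 521 L (3 s.f., last digit at the 10^0 place).
77.04 × 0.14 = 10.7856 → 11 L (2 s.f., last digit at the 10^0 place).
Difference: 510.2314 L; keep the coarser place, 10^0.
Result: 510. L.

510. L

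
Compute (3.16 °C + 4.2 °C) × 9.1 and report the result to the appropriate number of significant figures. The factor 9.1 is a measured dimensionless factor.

3.16 °C + 4.2 °C = 7.36 °C; the sum is limited to 1 decimal place (2 s.f.).
Carrying full precision, 7.36 × 9.1 = 66.976 °C; 9.1 has 2 s.f., so the result keeps min(2, 2) = 2 s.f.
Rounded to 2 significant figures: 67 °C.

67 °C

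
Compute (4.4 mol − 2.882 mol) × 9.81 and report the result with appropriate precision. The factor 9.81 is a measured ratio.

15 mol

4.4 mol − 2.882 mol = 1.518 mol; the difference is limited to 1 decimal place (2 s.f.).
Carrying full precision, 1.518 × 9.81 = 14.89158 mol; 9.81 has 3 s.f., so the result keeps min(2, 3) = 2 s.f.
Rounded to 2 significant figures: 15 mol.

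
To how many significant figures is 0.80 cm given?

0.80: leading zeros are not significant; trailing zeros after a decimal point are significant.

2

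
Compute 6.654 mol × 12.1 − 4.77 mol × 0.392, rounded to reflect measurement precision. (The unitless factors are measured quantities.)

6.654 × 12.1 = 80.5134 → 80.5 mol (3 s.f., last digit at the 10^-1 place).
4.77 × 0.392 = 1.86984 → 1.87 mol (3 s.f., last digit at the 10^-2 place).
Difference: 78.64356 mol; keep the coarser place, 10^-1.
Result: 78.6 mol.

78.6 mol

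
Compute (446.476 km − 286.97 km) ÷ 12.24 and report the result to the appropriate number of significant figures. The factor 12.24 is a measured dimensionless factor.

446.476 km − 286.97 km = 159.506 km; the difference is limited to 2 decimal places (5 s.f.).
Carrying full precision, 159.506 ÷ 12.24 = 13.0315359477… km; 12.24 has 4 s.f., so the result keeps min(5, 4) = 4 s.f.
Rounded to 4 significant figures: 13.03 km.

13.03 km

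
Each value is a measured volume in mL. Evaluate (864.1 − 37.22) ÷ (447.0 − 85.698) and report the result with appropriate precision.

864.1 − 37.22 = 826.88, limited to 1 d.p. → 4 s.f.; 447.0 − 85.698 = 361.302, limited to 1 d.p. → 4 s.f.
Carrying full precision, 826.88 ÷ 361.302 = 2.28861174308…; keep min(4, 4) = 4 s.f.
Rounded to 4 significant figures: 2.289.

2.289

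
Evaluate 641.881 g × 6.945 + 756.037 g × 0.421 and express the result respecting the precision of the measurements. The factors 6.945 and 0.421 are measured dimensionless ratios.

4776 g

641.881 × 6.945 = 4457.863545 → 4458 g (4 s.f., last digit at the 10^0 place).
756.037 × 0.421 = 318.291577 → 318 g (3 s.f., last digit at the 10^0 place).
Sum: 4776.155122 g; keep the coarser place, 10^0.
Result: 4776 g.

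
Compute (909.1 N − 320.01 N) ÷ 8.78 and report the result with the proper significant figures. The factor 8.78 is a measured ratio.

909.1 N − 320.01 N = 589.09 N; the difference is limited to 1 decimal place (4 s.f.).
Carrying full precision, 589.09 ÷ 8.78 = 67.0945330296… N; 8.78 has 3 s.f., so the result keeps min(4, 3) = 3 s.f.
Rounded to 3 significant figures: 67.1 N.

67.1 N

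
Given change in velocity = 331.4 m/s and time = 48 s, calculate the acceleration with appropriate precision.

6.9 m/s²

acceleration = 331.4 m/s ÷ 48 s = 6.90416666667… m/s².
331.4 has 4 significant figures; 48 has 2.
Division/multiplication keeps the fewest: 2 significant figures.
Rounded: 6.9 m/s².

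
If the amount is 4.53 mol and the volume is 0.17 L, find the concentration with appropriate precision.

concentration = 4.53 mol ÷ 0.17 L = 26.6470588235… mol/L.
4.53 has 3 significant figures; 0.17 has 2.
Division/multiplication keeps the fewest: 2 significant figures.
Rounded: 27 mol/L.

27 mol/L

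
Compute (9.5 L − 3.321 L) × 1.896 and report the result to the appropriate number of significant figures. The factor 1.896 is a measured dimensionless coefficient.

12 L

9.5 L − 3.321 L = 6.179 L; the difference is limited to 1 decimal place (2 s.f.).
Carrying full precision, 6.179 × 1.896 = 11.715384 L; 1.896 has 4 s.f., so the result keeps min(2, 4) = 2 s.f.
Rounded to 2 significant figures: 12 L.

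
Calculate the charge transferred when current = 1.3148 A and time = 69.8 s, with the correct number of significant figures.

91.8 C

charge transferred = 1.3148 A × 69.8 s = 91.77304 C.
1.3148 has 5 significant figures; 69.8 has 3.
Division/multiplication keeps the fewest: 3 significant figures.
Rounded: 91.8 C.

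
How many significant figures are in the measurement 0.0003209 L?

0.0003209: leading zeros are not significant; zeros between nonzero digits are significant.

4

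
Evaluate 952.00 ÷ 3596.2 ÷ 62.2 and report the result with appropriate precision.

0.00426

952.00 ÷ 3596.2 ÷ 62.2 = 0.00425601085533…
Multiplication/division keeps the fewest significant figures: 952.00 → 5 s.f., 3596.2 → 5 s.f., 62.2 → 3 s.f.; limit is 3.
Rounded to 3 significant figures: 0.00426.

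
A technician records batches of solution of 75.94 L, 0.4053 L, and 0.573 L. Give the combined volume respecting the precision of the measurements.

75.94 L + 0.4053 L + 0.573 L = 76.9183 L.
Addition/subtraction keeps the fewest decimal places: 75.94 → 2 decimal places, 0.4053 → 4 decimal places, 0.573 → 3 decimal places; limit is 2.
Rounded to 2 decimal places: 76.92 L.

76.92 L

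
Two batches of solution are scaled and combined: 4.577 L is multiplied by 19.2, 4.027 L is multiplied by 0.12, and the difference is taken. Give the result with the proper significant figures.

4.577 × 19.2 = 87.8784 → 87.9 L (3 s.f., last digit at the 10^-1 place).
4.027 × 0.12 = 0.48324 → 0.48 L (2 s.f., last digit at the 10^-2 place).
Difference: 87.39516 L; keep the coarser place, 10^-1.
Result: 87.4 L.

87.4 L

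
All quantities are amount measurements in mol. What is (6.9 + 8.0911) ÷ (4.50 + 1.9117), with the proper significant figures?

2.34

6.9 + 8.0911 = 14.9911, limited to 1 d.p. → 3 s.f.; 4.50 + 1.9117 = 6.4117, limited to 2 d.p. → 3 s.f.
Carrying full precision, 14.9911 ÷ 6.4117 = 2.33808506324…; keep min(3, 3) = 3 s.f.
Rounded to 3 significant figures: 2.34.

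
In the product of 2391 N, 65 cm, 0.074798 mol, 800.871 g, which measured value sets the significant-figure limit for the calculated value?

65 cm

2391 N → 4 s.f.; 65 cm → 2 s.f.; 0.074798 mol → 5 s.f.; 800.871 g → 6 s.f.
The fewest is 2 significant figures, from 65 cm.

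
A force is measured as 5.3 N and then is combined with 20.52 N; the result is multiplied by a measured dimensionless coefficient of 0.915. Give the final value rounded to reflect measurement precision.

23.6 N

5.3 N + 20.52 N = 25.82 N; the sum is limited to 1 decimal place (3 s.f.).
Carrying full precision, 25.82 × 0.915 = 23.6253 N; 0.915 has 3 s.f., so the result keeps min(3, 3) = 3 s.f.
Rounded to 3 significant figures: 23.6 N.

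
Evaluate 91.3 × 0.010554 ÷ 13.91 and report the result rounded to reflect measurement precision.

91.3 × 0.010554 ÷ 13.91 = 0.0692724802301…
Multiplication/division keeps the fewest significant figures: 91.3 → 3 s.f., 0.010554 → 5 s.f., 13.91 → 4 s.f.; limit is 3.
Rounded to 3 significant figures: 0.0693.

0.0693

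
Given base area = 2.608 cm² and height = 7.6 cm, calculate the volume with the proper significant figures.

2.0 × 10¹ cm³

volume = 2.608 cm² × 7.6 cm = 19.8208 cm³.
2.608 has 4 significant figures; 7.6 has 2.
Division/multiplication keeps the fewest: 2 significant figures.
Rounded: 2.0 × 10¹ cm³.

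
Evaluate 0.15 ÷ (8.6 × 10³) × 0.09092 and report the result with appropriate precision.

0.15 ÷ (8.6 × 10³) × 0.09092 = 0.00000158581395349…
Multiplication/division keeps the fewest significant figures: 0.15 → 2 s.f., 8.6 × 10³ → 2 s.f., 0.09092 → 4 s.f.; limit is 2.
Rounded to 2 significant figures: 1.6 × 10⁻⁶.

1.6 × 10⁻⁶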